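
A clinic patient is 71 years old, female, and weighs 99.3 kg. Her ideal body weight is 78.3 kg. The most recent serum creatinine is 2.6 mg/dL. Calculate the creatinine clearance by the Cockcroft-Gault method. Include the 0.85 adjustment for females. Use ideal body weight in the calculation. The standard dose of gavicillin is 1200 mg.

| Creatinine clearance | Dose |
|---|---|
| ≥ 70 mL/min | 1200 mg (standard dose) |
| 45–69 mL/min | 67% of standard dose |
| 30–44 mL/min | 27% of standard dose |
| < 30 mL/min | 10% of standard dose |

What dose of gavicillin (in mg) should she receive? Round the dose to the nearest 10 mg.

120 mg

CrCl = (140 − 71) × 78.3 / (72 × 2.6) × 0.85 = 5402.7 / 187.20 × 0.85 ≈ 24.5 mL/min
CrCl ≈ 25 mL/min → bracket < 30 mL/min.
10% of 1200 mg = 120 mg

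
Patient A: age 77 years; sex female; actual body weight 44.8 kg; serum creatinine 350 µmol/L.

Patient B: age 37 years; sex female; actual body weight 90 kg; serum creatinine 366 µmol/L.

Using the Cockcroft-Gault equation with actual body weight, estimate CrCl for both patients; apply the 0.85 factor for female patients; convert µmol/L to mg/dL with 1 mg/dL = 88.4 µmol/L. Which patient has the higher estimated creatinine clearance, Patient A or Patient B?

Patient B

Patient A: SCr = 350 / 88.4 = 3.959 mg/dL
Patient A: CrCl = (140 − 77) × 44.8 / (72 × 3.959) × 0.85 = 2822.4 / 285.05 × 0.85 ≈ 8.4 mL/min
Patient B: SCr = 366 / 88.4 = 4.14 mg/dL
Patient B: CrCl = (140 − 37) × 90 / (72 × 4.14) × 0.85 = 9270.0 / 298.08 × 0.85 ≈ 26.4 mL/min
8.4 vs 26.4 mL/min → Patient B is higher.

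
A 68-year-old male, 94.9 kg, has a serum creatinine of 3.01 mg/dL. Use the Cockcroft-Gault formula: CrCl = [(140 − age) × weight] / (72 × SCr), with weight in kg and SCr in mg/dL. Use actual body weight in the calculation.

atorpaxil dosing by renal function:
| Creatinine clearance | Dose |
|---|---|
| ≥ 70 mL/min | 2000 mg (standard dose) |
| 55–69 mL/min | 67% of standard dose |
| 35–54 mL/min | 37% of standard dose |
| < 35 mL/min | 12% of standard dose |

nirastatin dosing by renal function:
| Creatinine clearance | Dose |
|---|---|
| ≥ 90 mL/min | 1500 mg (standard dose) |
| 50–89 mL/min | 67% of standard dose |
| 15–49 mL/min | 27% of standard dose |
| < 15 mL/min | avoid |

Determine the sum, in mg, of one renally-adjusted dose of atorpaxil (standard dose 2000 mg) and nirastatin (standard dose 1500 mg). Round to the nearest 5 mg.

CrCl = (140 − 68) × 94.9 / (72 × 3.01) = 6832.8 / 216.72 ≈ 31.5 mL/min
CrCl ≈ 32 mL/min.
atorpaxil: < 35 mL/min → 12% of 2000 mg = 240 mg.
nirastatin: 15–49 mL/min → 27% of 1500 mg = 405 mg.
Total = 240 + 405 = 645 mg.

645 mg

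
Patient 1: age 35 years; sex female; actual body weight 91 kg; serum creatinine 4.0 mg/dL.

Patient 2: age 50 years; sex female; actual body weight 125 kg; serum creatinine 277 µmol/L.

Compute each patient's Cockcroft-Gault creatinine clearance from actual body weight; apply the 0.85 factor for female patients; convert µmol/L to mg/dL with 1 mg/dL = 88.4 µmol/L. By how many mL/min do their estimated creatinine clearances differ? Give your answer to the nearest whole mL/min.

14 mL/min

Patient 1: CrCl = (140 − 35) × 91 / (72 × 4) × 0.85 = 9555.0 / 288.00 × 0.85 ≈ 28.2 mL/min
Patient 2: SCr = 277 / 88.4 = 3.133 mg/dL
Patient 2: CrCl = (140 − 50) × 125 / (72 × 3.133) × 0.85 = 11250.0 / 225.58 × 0.85 ≈ 42.4 mL/min
|28.2 − 42.4| = 14.2 mL/min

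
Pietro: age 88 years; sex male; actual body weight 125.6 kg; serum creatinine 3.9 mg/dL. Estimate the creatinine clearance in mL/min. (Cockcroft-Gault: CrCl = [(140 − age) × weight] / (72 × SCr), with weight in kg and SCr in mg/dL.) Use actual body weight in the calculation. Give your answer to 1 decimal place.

23.3 mL/min

CrCl = (140 − 88) × 125.6 / (72 × 3.9) = 6531.2 / 280.80 ≈ 23.3 mL/min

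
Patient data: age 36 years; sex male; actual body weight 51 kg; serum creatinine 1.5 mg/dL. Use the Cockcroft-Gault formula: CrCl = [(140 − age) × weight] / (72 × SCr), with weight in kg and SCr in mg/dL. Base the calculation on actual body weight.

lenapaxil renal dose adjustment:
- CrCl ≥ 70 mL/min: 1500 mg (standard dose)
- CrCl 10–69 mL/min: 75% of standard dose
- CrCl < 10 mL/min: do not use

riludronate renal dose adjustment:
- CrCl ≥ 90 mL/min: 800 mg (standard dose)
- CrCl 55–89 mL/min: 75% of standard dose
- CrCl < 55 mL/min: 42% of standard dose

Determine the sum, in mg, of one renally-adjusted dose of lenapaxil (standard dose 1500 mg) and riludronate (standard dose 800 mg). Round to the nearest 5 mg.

CrCl = (140 − 36) × 51 / (72 × 1.5) = 5304.0 / 108.00 ≈ 49.1 mL/min
CrCl ≈ 49 mL/min.
lenapaxil: 10–69 mL/min → 75% of 1500 mg = 1125 mg.
riludronate: < 55 mL/min → 42% of 800 mg = 336 mg.
Total = 1125 + 336 = 1461 mg.

1460 mg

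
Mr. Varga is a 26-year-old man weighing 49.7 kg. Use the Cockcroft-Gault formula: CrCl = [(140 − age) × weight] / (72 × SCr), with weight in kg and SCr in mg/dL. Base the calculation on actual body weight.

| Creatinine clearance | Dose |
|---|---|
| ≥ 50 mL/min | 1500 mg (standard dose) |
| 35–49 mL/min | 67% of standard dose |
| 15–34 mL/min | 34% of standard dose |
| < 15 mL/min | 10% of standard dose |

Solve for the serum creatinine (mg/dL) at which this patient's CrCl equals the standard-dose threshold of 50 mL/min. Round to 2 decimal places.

Standard dose requires CrCl ≥ 50 mL/min.
Set (140 − 26) × 49.7 / (72 × SCr) = 50
SCr = (140 − 26) × 49.7 / (72 × 50) = 1.574 mg/dL

1.57 mg/dL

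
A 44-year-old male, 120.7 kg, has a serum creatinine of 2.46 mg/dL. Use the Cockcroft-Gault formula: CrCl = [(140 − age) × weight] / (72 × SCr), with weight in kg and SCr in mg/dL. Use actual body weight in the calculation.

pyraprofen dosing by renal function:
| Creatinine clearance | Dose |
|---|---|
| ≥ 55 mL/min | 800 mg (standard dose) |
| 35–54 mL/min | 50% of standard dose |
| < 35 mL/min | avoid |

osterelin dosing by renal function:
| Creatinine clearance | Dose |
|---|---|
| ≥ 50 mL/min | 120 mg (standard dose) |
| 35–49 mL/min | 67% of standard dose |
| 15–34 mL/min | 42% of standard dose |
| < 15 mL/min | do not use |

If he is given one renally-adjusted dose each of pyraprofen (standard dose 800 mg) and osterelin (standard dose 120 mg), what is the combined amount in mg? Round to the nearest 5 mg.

920 mg

CrCl = (140 − 44) × 120.7 / (72 × 2.46) = 11587.2 / 177.12 ≈ 65.4 mL/min
CrCl ≈ 65 mL/min.
pyraprofen: ≥ 55 mL/min → 100% of 800 mg = 800 mg.
osterelin: ≥ 50 mL/min → 100% of 120 mg = 120 mg.
Total = 800 + 120 = 920 mg.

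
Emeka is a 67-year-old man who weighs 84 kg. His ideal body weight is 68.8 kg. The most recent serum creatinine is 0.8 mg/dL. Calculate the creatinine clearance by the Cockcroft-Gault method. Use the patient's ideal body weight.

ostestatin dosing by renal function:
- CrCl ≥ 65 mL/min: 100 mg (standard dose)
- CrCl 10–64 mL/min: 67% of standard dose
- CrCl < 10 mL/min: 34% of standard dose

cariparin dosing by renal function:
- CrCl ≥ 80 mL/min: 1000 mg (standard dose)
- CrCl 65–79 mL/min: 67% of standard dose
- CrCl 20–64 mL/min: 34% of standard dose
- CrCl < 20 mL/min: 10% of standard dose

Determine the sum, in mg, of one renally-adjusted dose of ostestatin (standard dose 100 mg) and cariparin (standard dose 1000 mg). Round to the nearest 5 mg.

1100 mg

CrCl = (140 − 67) × 68.8 / (72 × 0.8) = 5022.4 / 57.60 ≈ 87.2 mL/min
CrCl ≈ 87 mL/min.
ostestatin: ≥ 65 mL/min → 100% of 100 mg = 100 mg.
cariparin: ≥ 80 mL/min → 100% of 1000 mg = 1000 mg.
Total = 100 + 1000 = 1100 mg.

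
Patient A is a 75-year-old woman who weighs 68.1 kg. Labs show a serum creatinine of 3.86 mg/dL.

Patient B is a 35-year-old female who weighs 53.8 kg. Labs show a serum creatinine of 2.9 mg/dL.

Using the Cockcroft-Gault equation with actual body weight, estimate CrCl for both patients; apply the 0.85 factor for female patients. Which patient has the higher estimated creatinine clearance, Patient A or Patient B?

Patient B

Patient A: CrCl = (140 − 75) × 68.1 / (72 × 3.86) × 0.85 = 4426.5 / 277.92 × 0.85 ≈ 13.5 mL/min
Patient B: CrCl = (140 − 35) × 53.8 / (72 × 2.9) × 0.85 = 5649.0 / 208.80 × 0.85 ≈ 23.0 mL/min
13.5 vs 23.0 mL/min → Patient B is higher.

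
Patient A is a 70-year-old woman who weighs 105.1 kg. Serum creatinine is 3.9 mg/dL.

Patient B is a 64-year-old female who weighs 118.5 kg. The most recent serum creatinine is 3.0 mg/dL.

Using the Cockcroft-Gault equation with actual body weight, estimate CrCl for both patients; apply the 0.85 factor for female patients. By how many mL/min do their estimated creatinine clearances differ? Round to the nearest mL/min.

Patient A: CrCl = (140 − 70) × 105.1 / (72 × 3.9) × 0.85 = 7357.0 / 280.80 × 0.85 ≈ 22.3 mL/min
Patient B: CrCl = (140 − 64) × 118.5 / (72 × 3) × 0.85 = 9006.0 / 216.00 × 0.85 ≈ 35.4 mL/min
|22.3 − 35.4| = 13.1 mL/min

13 mL/min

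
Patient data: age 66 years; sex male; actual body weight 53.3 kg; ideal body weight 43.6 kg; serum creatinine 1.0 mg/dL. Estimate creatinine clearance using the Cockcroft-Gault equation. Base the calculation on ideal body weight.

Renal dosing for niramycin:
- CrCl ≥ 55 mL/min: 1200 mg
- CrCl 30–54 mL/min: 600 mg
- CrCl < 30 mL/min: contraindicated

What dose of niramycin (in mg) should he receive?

CrCl = (140 − 66) × 43.6 / (72 × 1) = 3226.4 / 72.00 ≈ 44.8 mL/min
CrCl ≈ 45 mL/min → bracket 30–54 mL/min.
Dose for this bracket: 600 mg.

600 mg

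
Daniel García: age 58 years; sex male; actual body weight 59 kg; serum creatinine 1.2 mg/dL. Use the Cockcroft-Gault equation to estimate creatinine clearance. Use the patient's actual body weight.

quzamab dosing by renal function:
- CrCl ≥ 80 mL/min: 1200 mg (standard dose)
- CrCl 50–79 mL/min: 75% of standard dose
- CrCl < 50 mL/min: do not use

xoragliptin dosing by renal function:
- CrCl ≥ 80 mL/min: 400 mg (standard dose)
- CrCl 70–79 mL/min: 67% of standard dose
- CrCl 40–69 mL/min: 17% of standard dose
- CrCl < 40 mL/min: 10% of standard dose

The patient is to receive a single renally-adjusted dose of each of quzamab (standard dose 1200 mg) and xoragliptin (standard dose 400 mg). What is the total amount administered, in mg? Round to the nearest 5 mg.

970 mg

CrCl = (140 − 58) × 59 / (72 × 1.2) = 4838.0 / 86.40 ≈ 56.0 mL/min
CrCl ≈ 56 mL/min.
quzamab: 50–79 mL/min → 75% of 1200 mg = 900 mg.
xoragliptin: 40–69 mL/min → 17% of 400 mg = 68 mg.
Total = 900 + 68 = 968 mg.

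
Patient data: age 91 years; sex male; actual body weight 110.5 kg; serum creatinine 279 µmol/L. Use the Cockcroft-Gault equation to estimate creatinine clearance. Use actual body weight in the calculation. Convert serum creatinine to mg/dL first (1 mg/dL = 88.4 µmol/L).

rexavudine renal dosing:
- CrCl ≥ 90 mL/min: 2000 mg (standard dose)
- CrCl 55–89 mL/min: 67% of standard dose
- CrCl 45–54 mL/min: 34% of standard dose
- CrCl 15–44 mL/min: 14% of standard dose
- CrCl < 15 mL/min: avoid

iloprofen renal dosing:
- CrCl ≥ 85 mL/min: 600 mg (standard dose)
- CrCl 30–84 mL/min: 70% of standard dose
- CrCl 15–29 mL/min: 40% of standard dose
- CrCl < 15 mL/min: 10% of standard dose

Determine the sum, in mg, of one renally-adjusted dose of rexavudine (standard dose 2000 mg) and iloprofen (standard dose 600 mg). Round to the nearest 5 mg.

520 mg

SCr = 279 / 88.4 = 3.156 mg/dL
CrCl = (140 − 91) × 110.5 / (72 × 3.156) = 5414.5 / 227.23 ≈ 23.8 mL/min
CrCl ≈ 24 mL/min.
rexavudine: 15–44 mL/min → 14% of 2000 mg = 280 mg.
iloprofen: 15–29 mL/min → 40% of 600 mg = 240 mg.
Total = 280 + 240 = 520 mg.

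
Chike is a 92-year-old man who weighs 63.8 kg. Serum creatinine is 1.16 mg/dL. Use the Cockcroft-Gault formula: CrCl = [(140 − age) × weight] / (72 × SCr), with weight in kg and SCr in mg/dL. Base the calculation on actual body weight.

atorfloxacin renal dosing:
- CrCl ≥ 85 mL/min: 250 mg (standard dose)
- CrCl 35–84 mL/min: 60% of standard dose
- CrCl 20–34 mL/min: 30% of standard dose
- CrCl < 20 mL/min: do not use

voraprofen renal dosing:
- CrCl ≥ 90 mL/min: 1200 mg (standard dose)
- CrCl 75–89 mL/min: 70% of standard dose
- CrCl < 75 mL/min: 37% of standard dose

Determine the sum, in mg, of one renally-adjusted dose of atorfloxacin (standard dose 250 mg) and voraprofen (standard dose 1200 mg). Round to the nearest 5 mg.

CrCl = (140 − 92) × 63.8 / (72 × 1.16) = 3062.4 / 83.52 ≈ 36.7 mL/min
CrCl ≈ 37 mL/min.
atorfloxacin: 35–84 mL/min → 60% of 250 mg = 150 mg.
voraprofen: < 75 mL/min → 37% of 1200 mg = 444 mg.
Total = 150 + 444 = 594 mg.

595 mg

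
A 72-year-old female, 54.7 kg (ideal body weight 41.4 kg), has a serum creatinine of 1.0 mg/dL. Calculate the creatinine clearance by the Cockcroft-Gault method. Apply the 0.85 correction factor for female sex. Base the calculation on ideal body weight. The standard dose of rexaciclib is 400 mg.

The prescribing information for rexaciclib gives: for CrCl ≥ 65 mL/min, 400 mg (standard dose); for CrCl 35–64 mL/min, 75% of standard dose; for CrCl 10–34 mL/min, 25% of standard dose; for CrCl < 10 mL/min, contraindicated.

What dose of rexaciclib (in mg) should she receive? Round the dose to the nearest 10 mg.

CrCl = (140 − 72) × 41.4 / (72 × 1) × 0.85 = 2815.2 / 72.00 × 0.85 ≈ 33.2 mL/min
CrCl ≈ 33 mL/min → bracket 10–34 mL/min.
25% of 400 mg = 100 mg

100 mg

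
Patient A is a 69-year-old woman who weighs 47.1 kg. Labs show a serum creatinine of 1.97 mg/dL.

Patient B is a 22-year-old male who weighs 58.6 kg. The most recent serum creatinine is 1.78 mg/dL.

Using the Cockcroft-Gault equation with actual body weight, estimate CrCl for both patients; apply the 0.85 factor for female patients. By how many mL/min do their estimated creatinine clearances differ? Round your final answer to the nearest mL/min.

Patient A: CrCl = (140 − 69) × 47.1 / (72 × 1.97) × 0.85 = 3344.1 / 141.84 × 0.85 ≈ 20.0 mL/min
Patient B: CrCl = (140 − 22) × 58.6 / (72 × 1.78) = 6914.8 / 128.16 ≈ 54.0 mL/min
|20.0 − 54.0| = 34.0 mL/min

34 mL/min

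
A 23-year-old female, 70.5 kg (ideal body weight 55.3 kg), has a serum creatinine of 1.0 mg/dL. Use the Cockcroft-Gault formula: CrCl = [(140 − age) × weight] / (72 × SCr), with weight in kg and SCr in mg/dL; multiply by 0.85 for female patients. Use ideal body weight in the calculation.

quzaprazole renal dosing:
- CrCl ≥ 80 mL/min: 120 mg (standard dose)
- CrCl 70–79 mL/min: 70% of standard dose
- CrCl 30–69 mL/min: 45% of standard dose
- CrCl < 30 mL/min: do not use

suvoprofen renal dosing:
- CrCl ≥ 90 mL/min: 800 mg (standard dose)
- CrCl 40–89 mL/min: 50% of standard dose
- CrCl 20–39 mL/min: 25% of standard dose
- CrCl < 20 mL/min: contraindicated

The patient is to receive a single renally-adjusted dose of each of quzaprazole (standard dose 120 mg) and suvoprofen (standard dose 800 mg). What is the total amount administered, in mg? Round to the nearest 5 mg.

485 mg

CrCl = (140 − 23) × 55.3 / (72 × 1) × 0.85 = 6470.1 / 72.00 × 0.85 ≈ 76.4 mL/min
CrCl ≈ 76 mL/min.
quzaprazole: 70–79 mL/min → 70% of 120 mg = 84 mg.
suvoprofen: 40–89 mL/min → 50% of 800 mg = 400 mg.
Total = 84 + 400 = 484 mg.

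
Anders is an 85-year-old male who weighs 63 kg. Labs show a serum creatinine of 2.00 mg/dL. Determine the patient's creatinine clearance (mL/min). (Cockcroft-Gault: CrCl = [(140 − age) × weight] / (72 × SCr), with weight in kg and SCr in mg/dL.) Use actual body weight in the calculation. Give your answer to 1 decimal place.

CrCl = (140 − 85) × 63 / (72 × 2) = 3465.0 / 144.00 ≈ 24.1 mL/min

24.1 mL/min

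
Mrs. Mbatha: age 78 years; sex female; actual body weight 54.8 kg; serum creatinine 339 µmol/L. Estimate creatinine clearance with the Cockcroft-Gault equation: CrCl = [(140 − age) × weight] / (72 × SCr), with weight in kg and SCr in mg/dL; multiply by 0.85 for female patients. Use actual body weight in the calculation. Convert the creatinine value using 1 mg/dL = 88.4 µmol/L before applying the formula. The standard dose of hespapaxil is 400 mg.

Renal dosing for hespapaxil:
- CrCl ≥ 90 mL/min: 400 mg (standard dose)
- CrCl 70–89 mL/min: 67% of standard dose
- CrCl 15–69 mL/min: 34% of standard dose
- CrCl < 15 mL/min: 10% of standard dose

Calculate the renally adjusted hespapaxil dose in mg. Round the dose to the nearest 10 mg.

40 mg

SCr = 339 / 88.4 = 3.835 mg/dL
CrCl = (140 − 78) × 54.8 / (72 × 3.835) × 0.85 = 3397.6 / 276.12 × 0.85 ≈ 10.5 mL/min
CrCl ≈ 10 mL/min → bracket < 15 mL/min.
10% of 400 mg = 40 mg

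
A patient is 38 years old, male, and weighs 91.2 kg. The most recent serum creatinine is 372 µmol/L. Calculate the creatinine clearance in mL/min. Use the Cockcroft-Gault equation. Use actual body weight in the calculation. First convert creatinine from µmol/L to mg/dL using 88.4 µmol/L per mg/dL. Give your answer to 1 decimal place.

SCr = 372 / 88.4 = 4.208 mg/dL
CrCl = (140 − 38) × 91.2 / (72 × 4.208) = 9302.4 / 302.98 ≈ 30.7 mL/min

30.7 mL/min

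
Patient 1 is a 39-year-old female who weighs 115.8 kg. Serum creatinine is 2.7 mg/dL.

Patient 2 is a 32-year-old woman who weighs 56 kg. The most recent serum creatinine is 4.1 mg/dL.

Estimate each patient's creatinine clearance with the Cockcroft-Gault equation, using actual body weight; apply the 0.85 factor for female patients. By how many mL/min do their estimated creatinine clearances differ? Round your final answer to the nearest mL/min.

34 mL/min

Patient 1: CrCl = (140 − 39) × 115.8 / (72 × 2.7) × 0.85 = 11695.8 / 194.40 × 0.85 ≈ 51.1 mL/min
Patient 2: CrCl = (140 − 32) × 56 / (72 × 4.1) × 0.85 = 6048.0 / 295.20 × 0.85 ≈ 17.4 mL/min
|51.1 − 17.4| = 33.7 mL/min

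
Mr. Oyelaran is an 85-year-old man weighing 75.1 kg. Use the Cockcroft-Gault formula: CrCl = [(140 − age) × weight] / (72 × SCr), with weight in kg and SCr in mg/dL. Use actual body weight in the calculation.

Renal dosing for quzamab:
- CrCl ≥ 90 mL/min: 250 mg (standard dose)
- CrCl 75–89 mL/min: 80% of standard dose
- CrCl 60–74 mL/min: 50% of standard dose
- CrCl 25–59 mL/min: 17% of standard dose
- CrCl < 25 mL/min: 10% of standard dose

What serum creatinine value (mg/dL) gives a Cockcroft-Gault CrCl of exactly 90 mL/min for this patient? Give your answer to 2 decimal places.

Standard dose requires CrCl ≥ 90 mL/min.
Set (140 − 85) × 75.1 / (72 × SCr) = 90
SCr = (140 − 85) × 75.1 / (72 × 90) = 0.637 mg/dL

0.64 mg/dL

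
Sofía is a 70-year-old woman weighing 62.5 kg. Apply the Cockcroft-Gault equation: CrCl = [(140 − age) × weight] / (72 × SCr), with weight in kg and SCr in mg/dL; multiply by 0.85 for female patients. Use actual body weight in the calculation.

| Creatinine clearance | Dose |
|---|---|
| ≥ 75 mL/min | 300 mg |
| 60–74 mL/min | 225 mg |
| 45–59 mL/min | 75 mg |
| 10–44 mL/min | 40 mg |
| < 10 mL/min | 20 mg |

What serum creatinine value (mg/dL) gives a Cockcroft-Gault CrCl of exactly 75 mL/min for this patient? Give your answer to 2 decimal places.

0.69 mg/dL

Standard dose requires CrCl ≥ 75 mL/min.
Set (140 − 70) × 62.5 × 0.85 / (72 × SCr) = 75
SCr = (140 − 70) × 62.5 × 0.85 / (72 × 75) = 0.689 mg/dL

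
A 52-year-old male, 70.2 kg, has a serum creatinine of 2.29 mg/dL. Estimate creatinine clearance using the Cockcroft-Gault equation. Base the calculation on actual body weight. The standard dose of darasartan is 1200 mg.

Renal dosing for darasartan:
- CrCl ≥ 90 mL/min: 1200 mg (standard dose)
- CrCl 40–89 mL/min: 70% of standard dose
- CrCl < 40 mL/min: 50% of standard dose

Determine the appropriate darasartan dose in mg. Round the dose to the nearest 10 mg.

600 mg

CrCl = (140 − 52) × 70.2 / (72 × 2.29) = 6177.6 / 164.88 ≈ 37.5 mL/min
CrCl ≈ 37 mL/min → bracket < 40 mL/min.
50% of 1200 mg = 600 mg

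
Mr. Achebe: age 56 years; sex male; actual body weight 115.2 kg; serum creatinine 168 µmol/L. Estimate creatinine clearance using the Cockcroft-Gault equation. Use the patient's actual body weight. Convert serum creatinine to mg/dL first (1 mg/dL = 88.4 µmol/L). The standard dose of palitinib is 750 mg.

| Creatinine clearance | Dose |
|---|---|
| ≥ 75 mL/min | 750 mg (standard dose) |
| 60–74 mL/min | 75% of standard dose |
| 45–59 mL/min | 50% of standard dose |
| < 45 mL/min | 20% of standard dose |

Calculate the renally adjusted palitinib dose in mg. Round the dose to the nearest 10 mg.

560 mg

SCr = 168 / 88.4 = 1.9 mg/dL
CrCl = (140 − 56) × 115.2 / (72 × 1.9) = 9676.8 / 136.80 ≈ 70.7 mL/min
CrCl ≈ 71 mL/min → bracket 60–74 mL/min.
75% of 750 mg = 562.5 mg → 560 mg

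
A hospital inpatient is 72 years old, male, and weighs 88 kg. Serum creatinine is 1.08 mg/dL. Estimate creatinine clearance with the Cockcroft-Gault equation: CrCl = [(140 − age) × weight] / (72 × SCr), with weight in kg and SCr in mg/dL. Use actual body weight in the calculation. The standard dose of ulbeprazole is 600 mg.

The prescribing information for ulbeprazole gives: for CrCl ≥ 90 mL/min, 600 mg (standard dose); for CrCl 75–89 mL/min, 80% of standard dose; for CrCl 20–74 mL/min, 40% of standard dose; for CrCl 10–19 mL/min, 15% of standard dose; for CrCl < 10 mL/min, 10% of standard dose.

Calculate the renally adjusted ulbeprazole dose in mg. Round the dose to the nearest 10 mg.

480 mg

CrCl = (140 − 72) × 88 / (72 × 1.08) = 5984.0 / 77.76 ≈ 77.0 mL/min
CrCl ≈ 77 mL/min → bracket 75–89 mL/min.
80% of 600 mg = 480 mg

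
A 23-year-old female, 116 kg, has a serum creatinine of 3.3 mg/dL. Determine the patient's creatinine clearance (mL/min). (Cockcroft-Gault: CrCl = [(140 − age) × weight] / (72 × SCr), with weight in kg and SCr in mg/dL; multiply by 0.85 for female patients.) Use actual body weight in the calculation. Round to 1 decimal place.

48.6 mL/min

CrCl = (140 − 23) × 116 / (72 × 3.3) × 0.85 = 13572.0 / 237.60 × 0.85 ≈ 48.6 mL/min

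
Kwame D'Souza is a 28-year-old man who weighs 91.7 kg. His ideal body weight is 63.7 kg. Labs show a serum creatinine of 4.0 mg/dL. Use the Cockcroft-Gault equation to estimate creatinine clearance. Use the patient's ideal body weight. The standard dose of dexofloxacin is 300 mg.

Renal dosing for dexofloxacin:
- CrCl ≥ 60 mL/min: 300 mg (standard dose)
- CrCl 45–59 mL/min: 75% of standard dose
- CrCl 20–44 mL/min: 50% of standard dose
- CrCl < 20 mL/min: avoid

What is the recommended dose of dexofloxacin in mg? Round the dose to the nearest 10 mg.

CrCl = (140 − 28) × 63.7 / (72 × 4) = 7134.4 / 288.00 ≈ 24.8 mL/min
CrCl ≈ 25 mL/min → bracket 20–44 mL/min.
50% of 300 mg = 150 mg

150 mg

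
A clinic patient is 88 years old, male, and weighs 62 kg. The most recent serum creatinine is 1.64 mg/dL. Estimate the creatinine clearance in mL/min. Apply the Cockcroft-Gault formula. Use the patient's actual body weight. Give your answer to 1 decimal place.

27.3 mL/min

CrCl = (140 − 88) × 62 / (72 × 1.64) = 3224.0 / 118.08 ≈ 27.3 mL/min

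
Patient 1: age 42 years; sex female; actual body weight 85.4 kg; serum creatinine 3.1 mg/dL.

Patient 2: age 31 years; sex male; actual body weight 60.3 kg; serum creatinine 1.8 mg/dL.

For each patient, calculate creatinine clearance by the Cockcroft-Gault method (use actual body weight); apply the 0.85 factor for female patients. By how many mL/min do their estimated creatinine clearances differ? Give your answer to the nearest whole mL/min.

19 mL/min

Patient 1: CrCl = (140 − 42) × 85.4 / (72 × 3.1) × 0.85 = 8369.2 / 223.20 × 0.85 ≈ 31.9 mL/min
Patient 2: CrCl = (140 − 31) × 60.3 / (72 × 1.8) = 6572.7 / 129.60 ≈ 50.7 mL/min
|31.9 − 50.7| = 18.8 mL/min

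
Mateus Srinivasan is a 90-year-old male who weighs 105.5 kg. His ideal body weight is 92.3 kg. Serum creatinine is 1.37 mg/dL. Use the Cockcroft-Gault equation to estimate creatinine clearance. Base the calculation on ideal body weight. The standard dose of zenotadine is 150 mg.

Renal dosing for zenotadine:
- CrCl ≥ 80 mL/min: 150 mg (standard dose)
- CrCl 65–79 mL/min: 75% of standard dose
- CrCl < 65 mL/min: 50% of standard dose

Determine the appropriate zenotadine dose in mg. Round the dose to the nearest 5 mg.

75 mg

CrCl = (140 − 90) × 92.3 / (72 × 1.37) = 4615.0 / 98.64 ≈ 46.8 mL/min
CrCl ≈ 47 mL/min → bracket < 65 mL/min.
50% of 150 mg = 75 mg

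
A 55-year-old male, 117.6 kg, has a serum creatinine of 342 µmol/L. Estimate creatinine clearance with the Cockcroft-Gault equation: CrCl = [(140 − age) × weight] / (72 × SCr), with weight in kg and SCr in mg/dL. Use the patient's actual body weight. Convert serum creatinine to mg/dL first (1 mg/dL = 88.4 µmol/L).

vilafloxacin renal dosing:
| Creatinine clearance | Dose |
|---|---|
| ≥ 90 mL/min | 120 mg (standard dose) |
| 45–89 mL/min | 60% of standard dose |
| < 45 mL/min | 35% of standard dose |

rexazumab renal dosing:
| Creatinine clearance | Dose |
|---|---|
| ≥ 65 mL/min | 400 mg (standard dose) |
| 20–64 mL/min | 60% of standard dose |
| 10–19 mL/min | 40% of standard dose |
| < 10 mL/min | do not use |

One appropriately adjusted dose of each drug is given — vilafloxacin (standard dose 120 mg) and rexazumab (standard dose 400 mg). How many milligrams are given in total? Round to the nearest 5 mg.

280 mg

SCr = 342 / 88.4 = 3.869 mg/dL
CrCl = (140 − 55) × 117.6 / (72 × 3.869) = 9996.0 / 278.57 ≈ 35.9 mL/min
CrCl ≈ 36 mL/min.
vilafloxacin: < 45 mL/min → 35% of 120 mg = 42 mg.
rexazumab: 20–64 mL/min → 60% of 400 mg = 240 mg.
Total = 42 + 240 = 282 mg.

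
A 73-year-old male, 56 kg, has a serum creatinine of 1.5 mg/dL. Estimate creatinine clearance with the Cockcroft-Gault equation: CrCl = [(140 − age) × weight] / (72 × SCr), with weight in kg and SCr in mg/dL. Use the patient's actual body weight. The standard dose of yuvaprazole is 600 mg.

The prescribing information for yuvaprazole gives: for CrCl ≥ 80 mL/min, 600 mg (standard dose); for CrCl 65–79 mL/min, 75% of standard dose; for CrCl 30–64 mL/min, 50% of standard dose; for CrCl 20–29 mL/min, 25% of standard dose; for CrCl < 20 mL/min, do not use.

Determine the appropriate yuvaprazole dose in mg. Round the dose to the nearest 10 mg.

300 mg

CrCl = (140 − 73) × 56 / (72 × 1.5) = 3752.0 / 108.00 ≈ 34.7 mL/min
CrCl ≈ 35 mL/min → bracket 30–64 mL/min.
50% of 600 mg = 300 mg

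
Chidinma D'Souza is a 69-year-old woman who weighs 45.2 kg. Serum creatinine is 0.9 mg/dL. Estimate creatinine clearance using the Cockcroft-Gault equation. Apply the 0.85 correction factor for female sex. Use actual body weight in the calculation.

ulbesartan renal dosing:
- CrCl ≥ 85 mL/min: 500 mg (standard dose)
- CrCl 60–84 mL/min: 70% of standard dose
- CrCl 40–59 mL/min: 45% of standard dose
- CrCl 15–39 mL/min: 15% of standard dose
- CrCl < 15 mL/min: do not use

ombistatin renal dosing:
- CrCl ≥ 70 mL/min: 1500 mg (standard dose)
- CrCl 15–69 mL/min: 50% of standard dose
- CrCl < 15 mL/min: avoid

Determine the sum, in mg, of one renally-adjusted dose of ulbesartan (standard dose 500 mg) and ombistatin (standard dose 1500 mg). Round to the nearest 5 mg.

CrCl = (140 − 69) × 45.2 / (72 × 0.9) × 0.85 = 3209.2 / 64.80 × 0.85 ≈ 42.1 mL/min
CrCl ≈ 42 mL/min.
ulbesartan: 40–59 mL/min → 45% of 500 mg = 225 mg.
ombistatin: 15–69 mL/min → 50% of 1500 mg = 750 mg.
Total = 225 + 750 = 975 mg.

975 mg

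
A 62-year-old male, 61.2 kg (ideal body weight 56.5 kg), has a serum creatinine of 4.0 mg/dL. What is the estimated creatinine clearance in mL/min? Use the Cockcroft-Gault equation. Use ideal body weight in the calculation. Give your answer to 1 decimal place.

15.3 mL/min

CrCl = (140 − 62) × 56.5 / (72 × 4) = 4407.0 / 288.00 ≈ 15.3 mL/min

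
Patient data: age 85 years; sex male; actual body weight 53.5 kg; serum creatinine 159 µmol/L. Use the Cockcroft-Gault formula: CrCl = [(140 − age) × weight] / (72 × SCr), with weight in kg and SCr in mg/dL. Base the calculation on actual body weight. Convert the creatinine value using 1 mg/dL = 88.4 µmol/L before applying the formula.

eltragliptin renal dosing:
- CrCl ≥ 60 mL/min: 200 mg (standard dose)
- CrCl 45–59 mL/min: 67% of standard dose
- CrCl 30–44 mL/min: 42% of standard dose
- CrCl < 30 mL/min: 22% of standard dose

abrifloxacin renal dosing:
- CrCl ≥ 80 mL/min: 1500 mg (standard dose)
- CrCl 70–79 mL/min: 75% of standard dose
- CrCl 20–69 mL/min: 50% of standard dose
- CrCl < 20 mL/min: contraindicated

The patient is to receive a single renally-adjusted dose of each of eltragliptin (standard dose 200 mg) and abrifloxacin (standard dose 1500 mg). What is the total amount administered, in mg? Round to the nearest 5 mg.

SCr = 159 / 88.4 = 1.799 mg/dL
CrCl = (140 − 85) × 53.5 / (72 × 1.799) = 2942.5 / 129.53 ≈ 22.7 mL/min
CrCl ≈ 23 mL/min.
eltragliptin: < 30 mL/min → 22% of 200 mg = 44 mg.
abrifloxacin: 20–69 mL/min → 50% of 1500 mg = 750 mg.
Total = 44 + 750 = 794 mg.

795 mg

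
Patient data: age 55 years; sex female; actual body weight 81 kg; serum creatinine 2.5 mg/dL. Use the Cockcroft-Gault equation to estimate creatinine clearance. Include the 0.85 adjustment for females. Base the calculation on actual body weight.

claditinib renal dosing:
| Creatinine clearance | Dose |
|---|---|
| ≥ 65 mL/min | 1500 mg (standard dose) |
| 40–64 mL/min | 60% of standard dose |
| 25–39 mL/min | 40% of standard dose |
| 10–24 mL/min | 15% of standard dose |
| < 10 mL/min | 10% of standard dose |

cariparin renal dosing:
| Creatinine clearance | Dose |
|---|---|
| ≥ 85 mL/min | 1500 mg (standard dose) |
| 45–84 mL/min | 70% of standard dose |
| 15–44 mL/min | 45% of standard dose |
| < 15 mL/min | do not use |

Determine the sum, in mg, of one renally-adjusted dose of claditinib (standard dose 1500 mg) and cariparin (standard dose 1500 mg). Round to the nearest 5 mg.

1275 mg

CrCl = (140 − 55) × 81 / (72 × 2.5) × 0.85 = 6885.0 / 180.00 × 0.85 ≈ 32.5 mL/min
CrCl ≈ 33 mL/min.
claditinib: 25–39 mL/min → 40% of 1500 mg = 600 mg.
cariparin: 15–44 mL/min → 45% of 1500 mg = 675 mg.
Total = 600 + 675 = 1275 mg.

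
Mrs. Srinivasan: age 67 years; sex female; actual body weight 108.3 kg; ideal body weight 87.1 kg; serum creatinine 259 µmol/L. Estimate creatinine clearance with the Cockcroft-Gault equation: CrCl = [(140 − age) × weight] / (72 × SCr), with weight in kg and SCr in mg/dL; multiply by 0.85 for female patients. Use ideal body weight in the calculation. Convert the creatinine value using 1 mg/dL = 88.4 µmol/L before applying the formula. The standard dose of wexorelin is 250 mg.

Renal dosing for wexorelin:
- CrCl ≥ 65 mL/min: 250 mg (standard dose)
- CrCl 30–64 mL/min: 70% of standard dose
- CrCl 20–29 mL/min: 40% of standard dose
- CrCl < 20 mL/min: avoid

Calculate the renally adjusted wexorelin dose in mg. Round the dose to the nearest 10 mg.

SCr = 259 / 88.4 = 2.93 mg/dL
CrCl = (140 − 67) × 87.1 / (72 × 2.93) × 0.85 = 6358.3 / 210.96 × 0.85 ≈ 25.6 mL/min
CrCl ≈ 26 mL/min → bracket 20–29 mL/min.
40% of 250 mg = 100 mg

100 mg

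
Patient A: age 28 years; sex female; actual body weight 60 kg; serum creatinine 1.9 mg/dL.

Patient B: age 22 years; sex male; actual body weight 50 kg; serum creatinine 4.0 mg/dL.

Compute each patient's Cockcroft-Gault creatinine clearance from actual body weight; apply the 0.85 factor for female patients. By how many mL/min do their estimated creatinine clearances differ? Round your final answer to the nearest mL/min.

21 mL/min

Patient A: CrCl = (140 − 28) × 60 / (72 × 1.9) × 0.85 = 6720.0 / 136.80 × 0.85 ≈ 41.8 mL/min
Patient B: CrCl = (140 − 22) × 50 / (72 × 4) = 5900.0 / 288.00 ≈ 20.5 mL/min
|41.8 − 20.5| = 21.3 mL/min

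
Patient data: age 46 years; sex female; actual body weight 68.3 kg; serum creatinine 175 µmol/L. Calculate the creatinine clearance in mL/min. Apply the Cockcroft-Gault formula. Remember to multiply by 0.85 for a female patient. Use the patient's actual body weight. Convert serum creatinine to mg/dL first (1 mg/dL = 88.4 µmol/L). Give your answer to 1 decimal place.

SCr = 175 / 88.4 = 1.98 mg/dL
CrCl = (140 − 46) × 68.3 / (72 × 1.98) × 0.85 = 6420.2 / 142.56 × 0.85 ≈ 38.3 mL/min

38.3 mL/min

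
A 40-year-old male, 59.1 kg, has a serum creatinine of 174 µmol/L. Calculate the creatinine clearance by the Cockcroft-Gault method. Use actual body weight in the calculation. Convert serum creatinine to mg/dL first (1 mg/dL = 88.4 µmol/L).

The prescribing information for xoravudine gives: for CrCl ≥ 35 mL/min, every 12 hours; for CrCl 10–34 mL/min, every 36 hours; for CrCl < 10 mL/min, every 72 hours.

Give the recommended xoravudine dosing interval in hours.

SCr = 174 / 88.4 = 1.968 mg/dL
CrCl = (140 − 40) × 59.1 / (72 × 1.968) = 5910.0 / 141.70 ≈ 41.7 mL/min
CrCl ≈ 42 mL/min → bracket ≥ 35 mL/min → every 12 hours.

every 12 hours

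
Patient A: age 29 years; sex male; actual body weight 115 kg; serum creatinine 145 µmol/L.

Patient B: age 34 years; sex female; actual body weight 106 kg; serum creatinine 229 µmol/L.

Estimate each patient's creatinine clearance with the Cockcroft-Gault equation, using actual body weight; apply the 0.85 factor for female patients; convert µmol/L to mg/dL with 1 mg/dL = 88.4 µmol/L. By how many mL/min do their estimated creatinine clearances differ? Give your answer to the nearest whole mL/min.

57 mL/min

Patient A: SCr = 145 / 88.4 = 1.64 mg/dL
Patient A: CrCl = (140 − 29) × 115 / (72 × 1.64) = 12765.0 / 118.08 ≈ 108.1 mL/min
Patient B: SCr = 229 / 88.4 = 2.59 mg/dL
Patient B: CrCl = (140 − 34) × 106 / (72 × 2.59) × 0.85 = 11236.0 / 186.48 × 0.85 ≈ 51.2 mL/min
|108.1 − 51.2| = 56.9 mL/min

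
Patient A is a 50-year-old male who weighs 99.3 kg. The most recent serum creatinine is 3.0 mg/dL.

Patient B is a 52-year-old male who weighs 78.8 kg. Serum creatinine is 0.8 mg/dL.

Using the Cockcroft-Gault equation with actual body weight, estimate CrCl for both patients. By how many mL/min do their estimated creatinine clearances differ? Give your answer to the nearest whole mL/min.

Patient A: CrCl = (140 − 50) × 99.3 / (72 × 3) = 8937.0 / 216.00 ≈ 41.4 mL/min
Patient B: CrCl = (140 − 52) × 78.8 / (72 × 0.8) = 6934.4 / 57.60 ≈ 120.4 mL/min
|41.4 − 120.4| = 79.0 mL/min

79 mL/min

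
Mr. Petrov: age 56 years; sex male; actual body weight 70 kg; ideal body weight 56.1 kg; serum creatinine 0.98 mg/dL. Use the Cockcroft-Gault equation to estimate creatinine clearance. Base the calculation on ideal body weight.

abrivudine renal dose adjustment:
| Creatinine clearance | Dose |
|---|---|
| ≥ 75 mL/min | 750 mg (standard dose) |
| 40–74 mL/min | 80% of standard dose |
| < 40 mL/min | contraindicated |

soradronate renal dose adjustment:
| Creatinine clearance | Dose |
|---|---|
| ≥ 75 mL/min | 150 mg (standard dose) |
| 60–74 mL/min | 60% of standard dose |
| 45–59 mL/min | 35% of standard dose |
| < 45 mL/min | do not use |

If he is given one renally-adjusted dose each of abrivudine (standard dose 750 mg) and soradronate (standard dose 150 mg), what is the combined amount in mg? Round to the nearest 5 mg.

690 mg

CrCl = (140 − 56) × 56.1 / (72 × 0.98) = 4712.4 / 70.56 ≈ 66.8 mL/min
CrCl ≈ 67 mL/min.
abrivudine: 40–74 mL/min → 80% of 750 mg = 600 mg.
soradronate: 60–74 mL/min → 60% of 150 mg = 90 mg.
Total = 600 + 90 = 690 mg.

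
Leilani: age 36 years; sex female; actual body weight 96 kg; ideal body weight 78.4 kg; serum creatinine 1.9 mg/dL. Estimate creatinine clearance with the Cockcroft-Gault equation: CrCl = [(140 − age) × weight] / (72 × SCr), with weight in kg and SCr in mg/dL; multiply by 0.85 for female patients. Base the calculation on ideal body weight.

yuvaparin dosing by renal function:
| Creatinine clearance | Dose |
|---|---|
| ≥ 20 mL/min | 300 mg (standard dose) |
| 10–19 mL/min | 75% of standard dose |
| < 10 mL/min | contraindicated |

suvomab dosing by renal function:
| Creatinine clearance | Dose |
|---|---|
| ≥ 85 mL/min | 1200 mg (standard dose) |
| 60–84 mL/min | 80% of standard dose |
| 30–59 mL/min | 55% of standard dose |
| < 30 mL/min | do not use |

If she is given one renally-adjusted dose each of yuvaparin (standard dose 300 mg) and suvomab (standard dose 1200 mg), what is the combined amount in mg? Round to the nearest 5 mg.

960 mg

CrCl = (140 − 36) × 78.4 / (72 × 1.9) × 0.85 = 8153.6 / 136.80 × 0.85 ≈ 50.7 mL/min
CrCl ≈ 51 mL/min.
yuvaparin: ≥ 20 mL/min → 100% of 300 mg = 300 mg.
suvomab: 30–59 mL/min → 55% of 1200 mg = 660 mg.
Total = 300 + 660 = 960 mg.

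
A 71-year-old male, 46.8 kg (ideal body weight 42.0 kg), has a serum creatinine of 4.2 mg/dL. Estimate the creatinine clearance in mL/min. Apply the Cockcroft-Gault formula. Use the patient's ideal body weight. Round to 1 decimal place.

CrCl = (140 − 71) × 42 / (72 × 4.2) = 2898.0 / 302.40 ≈ 9.6 mL/min

9.6 mL/min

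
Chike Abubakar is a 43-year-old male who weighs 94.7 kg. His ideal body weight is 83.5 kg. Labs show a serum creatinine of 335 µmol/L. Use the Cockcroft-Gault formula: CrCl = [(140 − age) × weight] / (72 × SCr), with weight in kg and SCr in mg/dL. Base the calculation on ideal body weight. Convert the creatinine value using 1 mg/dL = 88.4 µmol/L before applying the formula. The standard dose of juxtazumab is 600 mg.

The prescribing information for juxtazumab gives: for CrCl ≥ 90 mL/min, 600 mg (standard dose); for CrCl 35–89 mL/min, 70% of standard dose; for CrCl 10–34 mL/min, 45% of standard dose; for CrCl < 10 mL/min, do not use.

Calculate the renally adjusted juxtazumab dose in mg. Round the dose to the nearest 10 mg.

270 mg

SCr = 335 / 88.4 = 3.79 mg/dL
CrCl = (140 − 43) × 83.5 / (72 × 3.79) = 8099.5 / 272.88 ≈ 29.7 mL/min
CrCl ≈ 30 mL/min → bracket 10–34 mL/min.
45% of 600 mg = 270 mg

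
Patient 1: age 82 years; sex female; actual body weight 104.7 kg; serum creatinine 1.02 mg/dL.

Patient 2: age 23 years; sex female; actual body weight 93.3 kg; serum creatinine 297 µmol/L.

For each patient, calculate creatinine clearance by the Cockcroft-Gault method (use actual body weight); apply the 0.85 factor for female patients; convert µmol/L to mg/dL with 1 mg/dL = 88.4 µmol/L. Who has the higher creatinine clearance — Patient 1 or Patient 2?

Patient 1

Patient 1: CrCl = (140 − 82) × 104.7 / (72 × 1.02) × 0.85 = 6072.6 / 73.44 × 0.85 ≈ 70.3 mL/min
Patient 2: SCr = 297 / 88.4 = 3.36 mg/dL
Patient 2: CrCl = (140 − 23) × 93.3 / (72 × 3.36) × 0.85 = 10916.1 / 241.92 × 0.85 ≈ 38.4 mL/min
70.3 vs 38.4 mL/min → Patient 1 is higher.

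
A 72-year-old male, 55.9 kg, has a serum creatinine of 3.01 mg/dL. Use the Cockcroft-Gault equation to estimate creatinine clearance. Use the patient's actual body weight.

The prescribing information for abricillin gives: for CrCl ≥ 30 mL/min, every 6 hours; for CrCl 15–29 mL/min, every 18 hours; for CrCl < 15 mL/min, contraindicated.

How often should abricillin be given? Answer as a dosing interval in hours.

every 18 hours

CrCl = (140 − 72) × 55.9 / (72 × 3.01) = 3801.2 / 216.72 ≈ 17.5 mL/min
CrCl ≈ 18 mL/min → bracket 15–29 mL/min → every 18 hours.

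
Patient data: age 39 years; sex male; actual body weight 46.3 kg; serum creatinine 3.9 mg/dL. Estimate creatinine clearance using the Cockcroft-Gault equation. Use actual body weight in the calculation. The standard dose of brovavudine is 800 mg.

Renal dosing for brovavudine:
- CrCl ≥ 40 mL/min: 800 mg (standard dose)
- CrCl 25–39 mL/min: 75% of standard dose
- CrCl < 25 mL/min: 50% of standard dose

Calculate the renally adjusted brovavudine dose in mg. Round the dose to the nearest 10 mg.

CrCl = (140 − 39) × 46.3 / (72 × 3.9) = 4676.3 / 280.80 ≈ 16.7 mL/min
CrCl ≈ 17 mL/min → bracket < 25 mL/min.
50% of 800 mg = 400 mg

400 mg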